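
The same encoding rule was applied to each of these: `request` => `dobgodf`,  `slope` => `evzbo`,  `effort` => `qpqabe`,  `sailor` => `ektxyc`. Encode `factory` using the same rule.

The shifts repeat in a cycle of length 3: positions 0,1,… shift by +12, +10, +11, then the pattern repeats.
Applying it to factory: f+12=r, a+10=k, c+11=n, t+12=f, o+10=y, r+11=c, y+12=k.

rknfyck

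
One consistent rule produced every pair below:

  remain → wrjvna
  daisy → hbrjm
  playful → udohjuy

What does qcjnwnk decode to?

The output letters match the input read backwards, each shifted +9: remain reversed is niamer. Two steps: reverse the string, then apply a Caesar shift of +9.
Decoding qcjnwnk: shift back: q−9=h, c−9=t, j−9=a, n−9=e, w−9=n, n−9=e, k−9=b → htaeneb; then reverse → beneath.

beneath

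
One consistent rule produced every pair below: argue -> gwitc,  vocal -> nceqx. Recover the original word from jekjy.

The output letters match the input read backwards, each shifted +2: argue reversed is eugra. Read the word backwards and shift each letter +2.
Undoing it on jekjy: shift back: j−2=h, e−2=c, k−2=i, j−2=h, y−2=w → hcihw; then reverse → which.

which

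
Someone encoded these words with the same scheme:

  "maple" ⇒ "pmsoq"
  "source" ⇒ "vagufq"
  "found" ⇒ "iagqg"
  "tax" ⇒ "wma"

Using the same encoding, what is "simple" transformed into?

The shift depends on letter class: consonant m→p is +3, but vowel a→m is +12. Two shifts are in play — +12 for a/e/i/o/u, +3 for every other letter.
For simple: s(cons)+3=v, i(vowel)+12=u, m(cons)+3=p, p(cons)+3=s, l(cons)+3=o, e(vowel)+12=q.

vupsoq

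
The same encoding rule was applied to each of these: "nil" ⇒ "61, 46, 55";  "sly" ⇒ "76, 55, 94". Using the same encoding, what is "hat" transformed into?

43, 22, 79

n(#14)→61 and i(#9)→46: differences scale by 3, so n = 3·pos + 19. Each letter becomes 3×(its alphabet position, a=1..z=26) + 19.
For hat: h=8→43, a=1→22, t=20→79.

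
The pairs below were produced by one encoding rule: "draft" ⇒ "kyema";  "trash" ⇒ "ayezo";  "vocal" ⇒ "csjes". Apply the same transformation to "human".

The shift depends on letter class: consonant d→k is +7, but vowel a→e is +4. The rule splits by letter class: vowels +4, consonants +7.
On human: h(cons)+7=o, u(vowel)+4=y, m(cons)+7=t, a(vowel)+4=e, n(cons)+7=u.

oyteu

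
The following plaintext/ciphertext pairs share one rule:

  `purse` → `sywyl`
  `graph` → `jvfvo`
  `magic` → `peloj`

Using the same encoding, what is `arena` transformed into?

dvjth

The shift increases by 1 at each position, starting from +3: 3, 4, 5, ….
Applying it to arena: a+3=d, r+4=v, e+5=j, n+6=t, a+7=h.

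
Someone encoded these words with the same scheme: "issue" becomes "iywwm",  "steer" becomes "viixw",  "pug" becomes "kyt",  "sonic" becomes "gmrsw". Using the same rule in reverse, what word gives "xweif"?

The output letters match the input read backwards, each shifted +4: issue reversed is eussi. Read the word backwards and shift each letter +4.
Undoing it on xweif: shift back: x−4=t, w−4=s, e−4=a, i−4=e, f−4=b → tsaeb; then reverse → beast.

beast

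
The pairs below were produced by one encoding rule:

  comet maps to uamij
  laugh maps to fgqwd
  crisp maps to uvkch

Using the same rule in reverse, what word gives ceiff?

c(2)→u(20) and o(14)→a(0) fit y≡7x+6 (mod 26); the inverse of 7 mod 26 is 15. Treating letters as 0–25, the rule is x ↦ 7x + 6 (mod 26).
Reversing it on ceiff: c(2)→15·(2−6)≡18=s; e(4)→15·(4−6)≡22=w; i(8)→15·(8−6)≡4=e; f(5)→15·(5−6)≡11=l; f(5)→15·(5−6)≡11=l (all mod 26).

swell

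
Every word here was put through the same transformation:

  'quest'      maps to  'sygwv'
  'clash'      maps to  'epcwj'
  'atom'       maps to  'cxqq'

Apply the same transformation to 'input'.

Shifts by position in quest: pos 0: q→s (+2), pos 1: u→y (+4), pos 2: e→g (+2), pos 3: s→w (+4) — repeating every 2. The shifts repeat in a cycle of length 2: positions 0,1,… shift by +2, +4, then the pattern repeats.
Applying it to input: i+2=k, n+4=r, p+2=r, u+4=y, t+2=v.

krryv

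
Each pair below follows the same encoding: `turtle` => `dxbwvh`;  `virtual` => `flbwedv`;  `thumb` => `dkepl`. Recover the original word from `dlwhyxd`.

timeout

Shifts by position in turtle: pos 0: t→d (+10), pos 1: u→x (+3), pos 2: r→b (+10), pos 3: t→w (+3) — repeating every 2. It's a Vigenère-style cipher with numeric key [10,3]: position i shifts by key[i mod 2].
Reversing it on dlwhyxd: d−10=t, l−3=i, w−10=m, h−3=e, y−10=o, x−3=u, d−10=t.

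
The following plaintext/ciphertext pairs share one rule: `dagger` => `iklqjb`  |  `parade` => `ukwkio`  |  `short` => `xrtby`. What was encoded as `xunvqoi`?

Shifts by position in dagger: pos 0: d→i (+5), pos 1: a→k (+10), pos 2: g→l (+5), pos 3: g→q (+10) — repeating every 2. It's a Vigenère-style cipher with numeric key [5,10]: position i shifts by key[i mod 2].
Decoding xunvqoi: x−5=s, u−10=k, n−5=i, v−10=l, q−5=l, o−10=e, i−5=d.

skilled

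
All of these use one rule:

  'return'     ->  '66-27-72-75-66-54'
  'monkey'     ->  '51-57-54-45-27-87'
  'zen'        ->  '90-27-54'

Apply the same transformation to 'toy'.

72-57-87

With a=1..z=26, the number is 3·pos + 12.
For toy: t=20→72, o=15→57, y=25→87.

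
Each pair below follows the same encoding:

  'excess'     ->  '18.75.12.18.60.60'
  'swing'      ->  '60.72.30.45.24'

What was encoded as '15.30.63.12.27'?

ditch

The formula is n = 3×(alphabet index, a=1) + 3.
Decoding 15.30.63.12.27: 15→(15−3)÷3=4=d, 30→(30−3)÷3=9=i, 63→(63−3)÷3=20=t, 12→(12−3)÷3=3=c, 27→(27−3)÷3=8=h.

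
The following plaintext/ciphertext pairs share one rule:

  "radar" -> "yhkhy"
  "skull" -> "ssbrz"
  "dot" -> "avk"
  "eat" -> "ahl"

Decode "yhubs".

lunar

The output letters match the input read backwards, each shifted +7: radar reversed is radar. Two steps: reverse the string, then apply a Caesar shift of +7.
Reversing it on yhubs: shift back: y−7=r, h−7=a, u−7=n, b−7=u, s−7=l → ranul; then reverse → lunar.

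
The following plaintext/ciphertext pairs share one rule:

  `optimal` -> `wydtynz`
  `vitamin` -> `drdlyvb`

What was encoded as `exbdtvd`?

In optimal: o→w is +8, p→y is +9, t→d is +10, i→t is +11 — the shift increases by 1 each position. The shift increases by 1 at each position, starting from +8: 8, 9, 10, ….
Reversing it on exbdtvd: e−8=w, x−9=o, b−10=r, d−11=s, t−12=h, v−13=i, d−14=p.

worship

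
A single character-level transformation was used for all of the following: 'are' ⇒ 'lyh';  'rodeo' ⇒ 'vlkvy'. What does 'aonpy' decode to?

right

The output letters match the input read backwards, each shifted +7: are reversed is era. Two steps: reverse the string, then apply a Caesar shift of +7.
Decoding aonpy: shift back: a−7=t, o−7=h, n−7=g, p−7=i, y−7=r → thgir; then reverse → right.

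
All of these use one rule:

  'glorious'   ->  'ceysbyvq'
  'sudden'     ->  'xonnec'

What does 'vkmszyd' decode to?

topical

The output letters match the input read backwards, each shifted +10: glorious reversed is suoirolg. Two steps: reverse the string, then apply a Caesar shift of +10.
Decoding vkmszyd: shift back: v−10=l, k−10=a, m−10=c, s−10=i, z−10=p, y−10=o, d−10=t → lacipot; then reverse → topical.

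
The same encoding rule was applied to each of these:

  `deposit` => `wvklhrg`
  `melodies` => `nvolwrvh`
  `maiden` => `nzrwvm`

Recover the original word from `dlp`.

wok

Each pair mirrors across the alphabet (d↔w, e↔v, p↔k): positions sum to 25. Letters are reflected about the middle of the alphabet (position → 25−position): Atbash.
Reversing it on dlp: d↔w, l↔o, p↔k.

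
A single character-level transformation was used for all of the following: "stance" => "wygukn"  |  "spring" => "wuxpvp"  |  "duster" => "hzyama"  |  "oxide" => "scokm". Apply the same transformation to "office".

In stance: s→w is +4, t→y is +5, a→g is +6, n→u is +7 — the shift increases by 1 each position. Letter i (0-indexed) is shifted by i+4, so successive shifts are 4, 5, 6, ….
On office: o+4=s, f+5=k, f+6=l, i+7=p, c+8=k, e+9=n.

sklpkn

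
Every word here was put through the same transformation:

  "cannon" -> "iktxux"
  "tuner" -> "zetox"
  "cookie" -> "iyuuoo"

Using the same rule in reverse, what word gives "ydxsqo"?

strike

Shifts by position in cannon: pos 0: c→i (+6), pos 1: a→k (+10), pos 2: n→t (+6), pos 3: n→x (+10) — repeating every 2. A repeating key of period 2 is used — shifts +6, +10 over and over.
Decoding ydxsqo: y−6=s, d−10=t, x−6=r, s−10=i, q−6=k, o−10=e.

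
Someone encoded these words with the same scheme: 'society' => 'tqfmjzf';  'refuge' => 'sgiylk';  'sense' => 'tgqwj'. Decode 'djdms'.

chain

In society: s→t is +1, o→q is +2, c→f is +3, i→m is +4 — the shift increases by 1 each position. Each letter shifts forward by (position + 1), i.e. 1, 2, 3, … — the shift grows by one for each successive letter.
Decoding djdms: d−1=c, j−2=h, d−3=a, m−4=i, s−5=n.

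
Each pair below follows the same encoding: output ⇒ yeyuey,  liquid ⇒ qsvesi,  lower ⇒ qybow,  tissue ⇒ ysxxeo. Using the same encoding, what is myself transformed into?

The shift depends on letter class: consonant t→y is +5, but vowel o→y is +10. The rule splits by letter class: vowels +10, consonants +5.
On myself: m(cons)+5=r, y(cons)+5=d, s(cons)+5=x, e(vowel)+10=o, l(cons)+5=q, f(cons)+5=k.

rdxoqk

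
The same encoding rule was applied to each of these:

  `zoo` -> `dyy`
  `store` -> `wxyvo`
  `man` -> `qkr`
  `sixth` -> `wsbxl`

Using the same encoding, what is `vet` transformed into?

zox

The shift depends on letter class: consonant z→d is +4, but vowel o→y is +10. Vowels shift forward by 10 and consonants shift forward by 4.
Applying it to vet: v(cons)+4=z, e(vowel)+10=o, t(cons)+4=x.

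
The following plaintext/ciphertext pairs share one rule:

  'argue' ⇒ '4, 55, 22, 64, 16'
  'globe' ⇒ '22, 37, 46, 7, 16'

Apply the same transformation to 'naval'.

43, 4, 67, 4, 37

a(#1)→4 and r(#18)→55: differences scale by 3, so n = 3·pos + 1. With a=1..z=26, the number is 3·pos + 1.
For naval: n=14→43, a=1→4, v=22→67, a=1→4, l=12→37.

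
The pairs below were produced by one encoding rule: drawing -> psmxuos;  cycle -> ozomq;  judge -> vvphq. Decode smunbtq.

glimpse

Shifts by position in drawing: pos 0: d→p (+12), pos 1: r→s (+1), pos 2: a→m (+12), pos 3: w→x (+1) — repeating every 2. A repeating key of period 2 is used — shifts +12, +1 over and over.
Decoding smunbtq: s−12=g, m−1=l, u−12=i, n−1=m, b−12=p, t−1=s, q−12=e.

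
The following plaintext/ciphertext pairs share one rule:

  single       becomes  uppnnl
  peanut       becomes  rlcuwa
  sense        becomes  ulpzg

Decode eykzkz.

crisis

Shifts by position in single: pos 0: s→u (+2), pos 1: i→p (+7), pos 2: n→p (+2), pos 3: g→n (+7) — repeating every 2. A repeating key of period 2 is used — shifts +2, +7 over and over.
Reversing it on eykzkz: e−2=c, y−7=r, k−2=i, z−7=s, k−2=i, z−7=s.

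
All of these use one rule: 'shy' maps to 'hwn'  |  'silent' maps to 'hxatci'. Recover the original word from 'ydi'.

jot

Compare letters: s→h is +15, h→w is +15, y→n is +15 — a constant shift. Every letter moves 15 places later in the alphabet, wrapping around z→a.
Reversing it on ydi: y−15=j, d−15=o, i−15=t.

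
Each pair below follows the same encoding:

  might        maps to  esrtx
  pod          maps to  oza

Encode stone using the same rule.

pyzed

The output letters match the input read backwards, each shifted +11: might reversed is thgim. Two steps: reverse the string, then apply a Caesar shift of +11.
Applying it to stone: reverse → enots; then shift: e+11=p, n+11=y, o+11=z, t+11=e, s+11=d.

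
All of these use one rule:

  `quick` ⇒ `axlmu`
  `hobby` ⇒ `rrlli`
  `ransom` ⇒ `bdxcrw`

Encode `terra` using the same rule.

dhbbd

Two shifts are in play — +3 for a/e/i/o/u, +10 for every other letter.
On terra: t(cons)+10=d, e(vowel)+3=h, r(cons)+10=b, r(cons)+10=b, a(vowel)+3=d.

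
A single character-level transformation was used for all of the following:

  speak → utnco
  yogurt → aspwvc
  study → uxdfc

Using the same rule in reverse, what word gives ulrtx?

The shifts repeat in a cycle of length 3: positions 0,1,… shift by +2, +4, +9, then the pattern repeats.
Decoding ulrtx: u−2=s, l−4=h, r−9=i, t−2=r, x−4=t.

shirt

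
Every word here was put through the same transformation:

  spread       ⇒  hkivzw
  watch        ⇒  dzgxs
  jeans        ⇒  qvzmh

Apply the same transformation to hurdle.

Each pair mirrors across the alphabet (s↔h, p↔k, r↔i): positions sum to 25. Letters are reflected about the middle of the alphabet (position → 25−position): Atbash.
On hurdle: h↔s, u↔f, r↔i, d↔w, l↔o, e↔v.

sfiwov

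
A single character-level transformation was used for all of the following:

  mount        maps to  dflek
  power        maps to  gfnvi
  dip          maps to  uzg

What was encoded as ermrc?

naval

Compare letters: m→d is +17, o→f is +17, u→l is +17 — a constant shift. It's a constant shift of +17 (ROT17).
Decoding ermrc: e−17=n, r−17=a, m−17=v, r−17=a, c−17=l.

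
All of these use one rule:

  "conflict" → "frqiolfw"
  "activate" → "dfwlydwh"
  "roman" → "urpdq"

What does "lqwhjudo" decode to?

Every letter moves 3 places later in the alphabet, wrapping around z→a.
Undoing it on lqwhjudo: l−3=i, q−3=n, w−3=t, h−3=e, j−3=g, u−3=r, d−3=a, o−3=l.

integral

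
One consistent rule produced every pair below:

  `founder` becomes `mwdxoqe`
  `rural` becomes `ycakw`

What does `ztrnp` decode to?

slide

In founder: f→m is +7, o→w is +8, u→d is +9, n→x is +10 — the shift increases by 1 each position. Letter i (0-indexed) is shifted by i+7, so successive shifts are 7, 8, 9, ….
Reversing it on ztrnp: z−7=s, t−8=l, r−9=i, n−10=d, p−11=e.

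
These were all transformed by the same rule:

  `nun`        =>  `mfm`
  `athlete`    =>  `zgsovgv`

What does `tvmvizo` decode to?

Each pair mirrors across the alphabet (n↔m, u↔f, n↔m): positions sum to 25. Letters are reflected about the middle of the alphabet (position → 25−position): Atbash.
Undoing it on tvmvizo: t↔g, v↔e, m↔n, v↔e, i↔r, z↔a, o↔l.

general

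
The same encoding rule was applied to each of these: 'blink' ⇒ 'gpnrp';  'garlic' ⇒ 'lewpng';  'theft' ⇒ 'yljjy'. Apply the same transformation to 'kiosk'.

pmtwp

Shifts by position in blink: pos 0: b→g (+5), pos 1: l→p (+4), pos 2: i→n (+5), pos 3: n→r (+4) — repeating every 2. A repeating key of period 2 is used — shifts +5, +4 over and over.
On kiosk: k+5=p, i+4=m, o+5=t, s+4=w, k+5=p.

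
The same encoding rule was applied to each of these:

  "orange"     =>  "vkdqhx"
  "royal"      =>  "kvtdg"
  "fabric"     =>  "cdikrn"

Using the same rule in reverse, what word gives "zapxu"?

o(14)→v(21) and r(17)→k(10) fit y≡5x+3 (mod 26); the inverse of 5 mod 26 is 21. Each letter's alphabet position (a=0..z=25) is mapped through 5·x+3 mod 26 — an affine cipher.
Reversing it on zapxu: z(25)→21·(25−3)≡20=u; a(0)→21·(0−3)≡15=p; p(15)→21·(15−3)≡18=s; x(23)→21·(23−3)≡4=e; u(20)→21·(20−3)≡19=t (all mod 26).

upset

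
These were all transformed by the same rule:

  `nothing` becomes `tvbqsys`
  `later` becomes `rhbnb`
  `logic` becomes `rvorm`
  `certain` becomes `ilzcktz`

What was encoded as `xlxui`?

In nothing: n→t is +6, o→v is +7, t→b is +8, h→q is +9 — the shift increases by 1 each position. Letter i (0-indexed) is shifted by i+6, so successive shifts are 6, 7, 8, ….
Reversing it on xlxui: x−6=r, l−7=e, x−8=p, u−9=l, i−10=y.

reply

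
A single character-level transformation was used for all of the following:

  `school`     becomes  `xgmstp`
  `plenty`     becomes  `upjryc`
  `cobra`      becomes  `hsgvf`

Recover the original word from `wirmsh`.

remind

Shifts by position in school: pos 0: s→x (+5), pos 1: c→g (+4), pos 2: h→m (+5), pos 3: o→s (+4) — repeating every 2. It's a Vigenère-style cipher with numeric key [5,4]: position i shifts by key[i mod 2].
Decoding wirmsh: w−5=r, i−4=e, r−5=m, m−4=i, s−5=n, h−4=d.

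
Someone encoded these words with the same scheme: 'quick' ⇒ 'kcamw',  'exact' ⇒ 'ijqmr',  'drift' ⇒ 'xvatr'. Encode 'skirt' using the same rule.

gwavr

q(16)→k(10) and u(20)→c(2) fit y≡11x+16 (mod 26); the inverse of 11 mod 26 is 19. This is an affine cipher: with a=0,…,z=25, each position x becomes (11x+16) mod 26.
Applying it to skirt: s(18)→11·18+16≡6=g; k(10)→11·10+16≡22=w; i(8)→11·8+16≡0=a; r(17)→11·17+16≡21=v; t(19)→11·19+16≡17=r (all mod 26).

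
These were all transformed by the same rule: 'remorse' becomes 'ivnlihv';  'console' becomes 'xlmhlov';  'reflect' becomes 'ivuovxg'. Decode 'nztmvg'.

Letters are reflected about the middle of the alphabet (position → 25−position): Atbash.
Decoding nztmvg: n↔m, z↔a, t↔g, m↔n, v↔e, g↔t.

magnet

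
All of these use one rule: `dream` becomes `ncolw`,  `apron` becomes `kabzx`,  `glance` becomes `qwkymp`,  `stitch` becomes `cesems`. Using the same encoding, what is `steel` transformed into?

ceopv

The shifts repeat in a cycle of length 2: positions 0,1,… shift by +10, +11, then the pattern repeats.
On steel: s+10=c, t+11=e, e+10=o, e+11=p, l+10=v.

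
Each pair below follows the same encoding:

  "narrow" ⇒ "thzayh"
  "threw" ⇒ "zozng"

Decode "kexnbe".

expert

Letter i (0-indexed) is shifted by i+6, so successive shifts are 6, 7, 8, ….
Undoing it on kexnbe: k−6=e, e−7=x, x−8=p, n−9=e, b−10=r, e−11=t.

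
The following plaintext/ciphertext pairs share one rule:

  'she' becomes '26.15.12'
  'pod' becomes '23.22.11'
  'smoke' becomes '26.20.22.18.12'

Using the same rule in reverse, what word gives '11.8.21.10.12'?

s is letter #19 and maps to 26: an offset of 7. The number is (letter's place in the alphabet, a=1) + 7.
Reversing it on 11.8.21.10.12: 11→(11−7)÷1=4=d, 8→(8−7)÷1=1=a, 21→(21−7)÷1=14=n, 10→(10−7)÷1=3=c, 12→(12−7)÷1=5=e.

dance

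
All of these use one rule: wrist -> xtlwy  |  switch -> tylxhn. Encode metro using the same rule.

ngwvt

In wrist: w→x is +1, r→t is +2, i→l is +3, s→w is +4 — the shift increases by 1 each position. The shift increases by 1 at each position, starting from +1: 1, 2, 3, ….
On metro: m+1=n, e+2=g, t+3=w, r+4=v, o+5=t.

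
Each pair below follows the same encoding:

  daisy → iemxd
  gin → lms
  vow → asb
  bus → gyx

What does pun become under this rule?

uys

The shift depends on letter class: consonant d→i is +5, but vowel a→e is +4. The rule splits by letter class: vowels +4, consonants +5.
For pun: p(cons)+5=u, u(vowel)+4=y, n(cons)+5=s.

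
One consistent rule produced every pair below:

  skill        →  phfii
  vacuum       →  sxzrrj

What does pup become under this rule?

This is a Caesar cipher with shift 23.
On pup: p+23=m, u+23=r, p+23=m.

mrm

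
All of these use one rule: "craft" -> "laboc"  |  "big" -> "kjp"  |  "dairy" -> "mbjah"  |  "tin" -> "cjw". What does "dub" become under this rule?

The shift depends on letter class: consonant c→l is +9, but vowel a→b is +1. Two shifts are in play — +1 for a/e/i/o/u, +9 for every other letter.
On dub: d(cons)+9=m, u(vowel)+1=v, b(cons)+9=k.

mvk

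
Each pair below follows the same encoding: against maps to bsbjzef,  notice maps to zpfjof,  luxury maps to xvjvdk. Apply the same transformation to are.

Two shifts are in play — +1 for a/e/i/o/u, +12 for every other letter.
Applying it to are: a(vowel)+1=b, r(cons)+12=d, e(vowel)+1=f.

bdf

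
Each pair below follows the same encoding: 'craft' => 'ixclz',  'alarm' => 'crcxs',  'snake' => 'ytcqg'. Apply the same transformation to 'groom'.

mxqqs

The shift depends on letter class: consonant c→i is +6, but vowel a→c is +2. The rule splits by letter class: vowels +2, consonants +6.
Applying it to groom: g(cons)+6=m, r(cons)+6=x, o(vowel)+2=q, o(vowel)+2=q, m(cons)+6=s.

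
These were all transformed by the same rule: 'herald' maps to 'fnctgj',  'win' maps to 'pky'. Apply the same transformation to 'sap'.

The output letters match the input read backwards, each shifted +2: herald reversed is dlareh. The word is reversed, then every letter is shifted forward by 2.
Applying it to sap: reverse → pas; then shift: p+2=r, a+2=c, s+2=u.

rcu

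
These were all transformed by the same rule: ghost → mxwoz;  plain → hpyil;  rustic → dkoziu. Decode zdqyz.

treat

Treating letters as 0–25, the rule is x ↦ 11x + 24 (mod 26).
Decoding zdqyz: z(25)→19·(25−24)≡19=t; d(3)→19·(3−24)≡17=r; q(16)→19·(16−24)≡4=e; y(24)→19·(24−24)≡0=a; z(25)→19·(25−24)≡19=t (all mod 26).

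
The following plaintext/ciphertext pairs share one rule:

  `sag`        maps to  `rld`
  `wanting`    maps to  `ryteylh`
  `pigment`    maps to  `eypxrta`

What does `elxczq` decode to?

format

The output letters match the input read backwards, each shifted +11: sag reversed is gas. The word is reversed, then every letter is shifted forward by 11.
Decoding elxczq: shift back: e−11=t, l−11=a, x−11=m, c−11=r, z−11=o, q−11=f → tamrof; then reverse → format.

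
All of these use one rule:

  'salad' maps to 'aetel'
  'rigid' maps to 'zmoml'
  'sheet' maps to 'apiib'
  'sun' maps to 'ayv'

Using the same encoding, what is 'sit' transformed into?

Vowels shift forward by 4 and consonants shift forward by 8.
Applying it to sit: s(cons)+8=a, i(vowel)+4=m, t(cons)+8=b.

amb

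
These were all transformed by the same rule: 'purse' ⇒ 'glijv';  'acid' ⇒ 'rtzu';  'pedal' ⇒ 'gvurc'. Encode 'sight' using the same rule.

jzxyk

Each letter is shifted forward by 17 in the alphabet (a Caesar shift of +17).
For sight: s+17=j, i+17=z, g+17=x, h+17=y, t+17=k.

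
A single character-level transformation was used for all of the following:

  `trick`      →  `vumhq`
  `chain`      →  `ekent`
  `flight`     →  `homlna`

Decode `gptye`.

empty

Each letter shifts forward by (position + 2), i.e. 2, 3, 4, … — the shift grows by one for each successive letter.
Reversing it on gptye: g−2=e, p−3=m, t−4=p, y−5=t, e−6=y.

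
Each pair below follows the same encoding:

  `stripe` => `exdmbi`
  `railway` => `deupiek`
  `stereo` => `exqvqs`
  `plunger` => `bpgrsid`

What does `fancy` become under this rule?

Shifts by position in stripe: pos 0: s→e (+12), pos 1: t→x (+4), pos 2: r→d (+12), pos 3: i→m (+4) — repeating every 2. A repeating key of period 2 is used — shifts +12, +4 over and over.
For fancy: f+12=r, a+4=e, n+12=z, c+4=g, y+12=k.

rezgk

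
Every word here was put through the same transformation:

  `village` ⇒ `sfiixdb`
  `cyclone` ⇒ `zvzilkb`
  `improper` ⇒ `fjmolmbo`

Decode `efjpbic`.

himself

This is a Caesar cipher with shift 23.
Reversing it on efjpbic: e−23=h, f−23=i, j−23=m, p−23=s, b−23=e, i−23=l, c−23=f.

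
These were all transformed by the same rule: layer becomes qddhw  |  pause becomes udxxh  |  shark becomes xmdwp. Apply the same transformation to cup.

hxu

The shift depends on letter class: consonant l→q is +5, but vowel a→d is +3. The rule splits by letter class: vowels +3, consonants +5.
On cup: c(cons)+5=h, u(vowel)+3=x, p(cons)+5=u.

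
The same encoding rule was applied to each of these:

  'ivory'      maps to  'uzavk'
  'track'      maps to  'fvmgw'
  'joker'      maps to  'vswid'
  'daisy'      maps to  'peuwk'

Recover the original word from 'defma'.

ratio

Shifts by position in ivory: pos 0: i→u (+12), pos 1: v→z (+4), pos 2: o→a (+12), pos 3: r→v (+4) — repeating every 2. The shifts repeat in a cycle of length 2: positions 0,1,… shift by +12, +4, then the pattern repeats.
Decoding defma: d−12=r, e−4=a, f−12=t, m−4=i, a−12=o.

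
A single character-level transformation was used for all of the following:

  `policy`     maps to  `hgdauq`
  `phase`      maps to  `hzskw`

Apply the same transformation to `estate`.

wklslw

Compare letters: p→h is +18, o→g is +18, l→d is +18 — a constant shift. It's a constant shift of +18 (ROT18).
Applying it to estate: e+18=w, s+18=k, t+18=l, a+18=s, t+18=l, e+18=w.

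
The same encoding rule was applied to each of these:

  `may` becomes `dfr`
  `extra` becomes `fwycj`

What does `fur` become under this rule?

Two steps: reverse the string, then apply a Caesar shift of +5.
On fur: reverse → ruf; then shift: r+5=w, u+5=z, f+5=k.

wzk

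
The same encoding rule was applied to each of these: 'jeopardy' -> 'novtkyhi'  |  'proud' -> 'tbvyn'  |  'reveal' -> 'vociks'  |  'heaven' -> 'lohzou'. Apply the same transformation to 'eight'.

isnld

Shifts by position in jeopardy: pos 0: j→n (+4), pos 1: e→o (+10), pos 2: o→v (+7), pos 3: p→t (+4), pos 4: a→k (+10), pos 5: r→y (+7) — repeating every 3. A repeating key of period 3 is used — shifts +4, +10, +7 over and over.
For eight: e+4=i, i+10=s, g+7=n, h+4=l, t+10=d.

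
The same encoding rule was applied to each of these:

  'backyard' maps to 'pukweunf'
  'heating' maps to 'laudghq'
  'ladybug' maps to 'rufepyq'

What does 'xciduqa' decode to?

This is an affine cipher: with a=0,…,z=25, each position x becomes (21x+20) mod 26.
Undoing it on xciduqa: x(23)→5·(23−20)≡15=p; c(2)→5·(2−20)≡14=o; i(8)→5·(8−20)≡18=s; d(3)→5·(3−20)≡19=t; u(20)→5·(20−20)≡0=a; q(16)→5·(16−20)≡6=g; a(0)→5·(0−20)≡4=e (all mod 26).

postage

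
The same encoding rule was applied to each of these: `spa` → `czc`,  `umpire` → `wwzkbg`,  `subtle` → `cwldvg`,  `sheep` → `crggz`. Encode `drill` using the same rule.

The shift depends on letter class: consonant s→c is +10, but vowel a→c is +2. The rule splits by letter class: vowels +2, consonants +10.
Applying it to drill: d(cons)+10=n, r(cons)+10=b, i(vowel)+2=k, l(cons)+10=v, l(cons)+10=v.

nbkvv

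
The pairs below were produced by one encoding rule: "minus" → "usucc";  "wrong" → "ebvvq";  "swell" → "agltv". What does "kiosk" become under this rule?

ssvau

Shifts by position in minus: pos 0: m→u (+8), pos 1: i→s (+10), pos 2: n→u (+7), pos 3: u→c (+8), pos 4: s→c (+10) — repeating every 3. It's a Vigenère-style cipher with numeric key [8,10,7]: position i shifts by key[i mod 3].
On kiosk: k+8=s, i+10=s, o+7=v, s+8=a, k+10=u.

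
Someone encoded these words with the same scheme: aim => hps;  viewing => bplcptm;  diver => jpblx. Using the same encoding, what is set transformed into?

The shift depends on letter class: consonant m→s is +6, but vowel a→h is +7. The rule splits by letter class: vowels +7, consonants +6.
On set: s(cons)+6=y, e(vowel)+7=l, t(cons)+6=z.

ylz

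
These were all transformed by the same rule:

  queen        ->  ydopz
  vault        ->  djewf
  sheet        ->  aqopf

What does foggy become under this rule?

The shift increases by 1 at each position, starting from +8: 8, 9, 10, ….
Applying it to foggy: f+8=n, o+9=x, g+10=q, g+11=r, y+12=k.

nxqrk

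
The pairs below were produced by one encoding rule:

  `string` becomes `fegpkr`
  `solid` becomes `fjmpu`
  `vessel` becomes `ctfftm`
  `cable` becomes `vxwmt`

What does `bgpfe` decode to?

wrist

s(18)→f(5) and t(19)→e(4) fit y≡25x+23 (mod 26); the inverse of 25 mod 26 is 25. Each letter's alphabet position (a=0..z=25) is mapped through 25·x+23 mod 26 — an affine cipher.
Decoding bgpfe: b(1)→25·(1−23)≡22=w; g(6)→25·(6−23)≡17=r; p(15)→25·(15−23)≡8=i; f(5)→25·(5−23)≡18=s; e(4)→25·(4−23)≡19=t (all mod 26).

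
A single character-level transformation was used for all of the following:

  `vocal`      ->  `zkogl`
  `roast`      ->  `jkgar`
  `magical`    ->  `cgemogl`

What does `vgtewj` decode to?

hanger

v(21)→z(25) and o(14)→k(10) fit y≡17x+6 (mod 26); the inverse of 17 mod 26 is 23. Treating letters as 0–25, the rule is x ↦ 17x + 6 (mod 26).
Undoing it on vgtewj: v(21)→23·(21−6)≡7=h; g(6)→23·(6−6)≡0=a; t(19)→23·(19−6)≡13=n; e(4)→23·(4−6)≡6=g; w(22)→23·(22−6)≡4=e; j(9)→23·(9−6)≡17=r (all mod 26).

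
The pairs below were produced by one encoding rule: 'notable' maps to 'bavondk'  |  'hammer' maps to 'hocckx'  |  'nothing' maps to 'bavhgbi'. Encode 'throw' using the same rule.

vhxas

Each letter's alphabet position (a=0..z=25) is mapped through 25·x+14 mod 26 — an affine cipher.
Applying it to throw: t(19)→25·19+14≡21=v; h(7)→25·7+14≡7=h; r(17)→25·17+14≡23=x; o(14)→25·14+14≡0=a; w(22)→25·22+14≡18=s (all mod 26).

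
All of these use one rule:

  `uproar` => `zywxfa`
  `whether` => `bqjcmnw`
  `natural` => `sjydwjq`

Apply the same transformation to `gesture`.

Shifts by position in uproar: pos 0: u→z (+5), pos 1: p→y (+9), pos 2: r→w (+5), pos 3: o→x (+9) — repeating every 2. It's a Vigenère-style cipher with numeric key [5,9]: position i shifts by key[i mod 2].
Applying it to gesture: g+5=l, e+9=n, s+5=x, t+9=c, u+5=z, r+9=a, e+5=j.

lnxczaj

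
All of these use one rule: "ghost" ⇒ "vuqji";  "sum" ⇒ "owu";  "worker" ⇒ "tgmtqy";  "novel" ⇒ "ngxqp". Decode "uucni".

glass

The output letters match the input read backwards, each shifted +2: ghost reversed is tsohg. The word is reversed, then every letter is shifted forward by 2.
Undoing it on uucni: shift back: u−2=s, u−2=s, c−2=a, n−2=l, i−2=g → ssalg; then reverse → glass.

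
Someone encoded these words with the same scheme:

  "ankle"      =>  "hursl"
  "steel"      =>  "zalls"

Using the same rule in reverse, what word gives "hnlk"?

Compare letters: a→h is +7, n→u is +7, k→r is +7 — a constant shift. It's a constant shift of +7 (ROT7).
Decoding hnlk: h−7=a, n−7=g, l−7=e, k−7=d.

aged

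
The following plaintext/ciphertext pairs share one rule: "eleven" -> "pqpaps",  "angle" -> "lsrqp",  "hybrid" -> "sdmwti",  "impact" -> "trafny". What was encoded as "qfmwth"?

fabric

A repeating key of period 2 is used — shifts +11, +5 over and over.
Undoing it on qfmwth: q−11=f, f−5=a, m−11=b, w−5=r, t−11=i, h−5=c.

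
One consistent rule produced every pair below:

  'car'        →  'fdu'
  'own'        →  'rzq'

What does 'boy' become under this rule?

Compare letters: c→f is +3, a→d is +3, r→u is +3 — a constant shift. Each letter is shifted forward by 3 in the alphabet (a Caesar shift of +3).
For boy: b+3=e, o+3=r, y+3=b.

erb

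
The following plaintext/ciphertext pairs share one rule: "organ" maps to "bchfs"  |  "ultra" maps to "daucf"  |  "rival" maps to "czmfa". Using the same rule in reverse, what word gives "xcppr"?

creek

o(14)→b(1) and r(17)→c(2) fit y≡9x+5 (mod 26); the inverse of 9 mod 26 is 3. Each letter's alphabet position (a=0..z=25) is mapped through 9·x+5 mod 26 — an affine cipher.
Reversing it on xcppr: x(23)→3·(23−5)≡2=c; c(2)→3·(2−5)≡17=r; p(15)→3·(15−5)≡4=e; p(15)→3·(15−5)≡4=e; r(17)→3·(17−5)≡10=k (all mod 26).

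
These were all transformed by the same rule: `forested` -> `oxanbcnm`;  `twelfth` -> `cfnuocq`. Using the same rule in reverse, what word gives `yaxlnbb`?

process

This is a Caesar cipher with shift 9.
Reversing it on yaxlnbb: y−9=p, a−9=r, x−9=o, l−9=c, n−9=e, b−9=s, b−9=s.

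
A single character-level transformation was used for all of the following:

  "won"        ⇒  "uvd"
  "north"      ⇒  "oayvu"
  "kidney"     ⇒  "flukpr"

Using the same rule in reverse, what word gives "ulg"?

zen

The output letters match the input read backwards, each shifted +7: won reversed is now. The word is reversed, then every letter is shifted forward by 7.
Reversing it on ulg: shift back: u−7=n, l−7=e, g−7=z → nez; then reverse → zen.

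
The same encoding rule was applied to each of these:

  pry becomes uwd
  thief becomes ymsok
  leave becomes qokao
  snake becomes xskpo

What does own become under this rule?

ybs

The shift depends on letter class: consonant p→u is +5, but vowel i→s is +10. Vowels shift forward by 10 and consonants shift forward by 5.
For own: o(vowel)+10=y, w(cons)+5=b, n(cons)+5=s.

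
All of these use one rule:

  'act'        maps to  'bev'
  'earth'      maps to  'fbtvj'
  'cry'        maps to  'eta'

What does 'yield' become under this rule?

The shift depends on letter class: consonant c→e is +2, but vowel a→b is +1. Two shifts are in play — +1 for a/e/i/o/u, +2 for every other letter.
For yield: y(cons)+2=a, i(vowel)+1=j, e(vowel)+1=f, l(cons)+2=n, d(cons)+2=f.

ajfnf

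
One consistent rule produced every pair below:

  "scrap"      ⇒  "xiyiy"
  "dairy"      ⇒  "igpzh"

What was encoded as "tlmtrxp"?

offline

Letter i (0-indexed) is shifted by i+5, so successive shifts are 5, 6, 7, ….
Reversing it on tlmtrxp: t−5=o, l−6=f, m−7=f, t−8=l, r−9=i, x−10=n, p−11=e.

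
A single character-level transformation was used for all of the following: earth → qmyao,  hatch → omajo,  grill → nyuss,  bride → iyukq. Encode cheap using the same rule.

joqmw

The shift depends on letter class: consonant r→y is +7, but vowel e→q is +12. Vowels shift forward by 12 and consonants shift forward by 7.
On cheap: c(cons)+7=j, h(cons)+7=o, e(vowel)+12=q, a(vowel)+12=m, p(cons)+7=w.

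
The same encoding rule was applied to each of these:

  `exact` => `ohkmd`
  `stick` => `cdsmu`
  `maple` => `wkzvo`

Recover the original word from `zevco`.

pulse

Compare letters: e→o is +10, x→h is +10, a→k is +10 — a constant shift. It's a constant shift of +10 (ROT10).
Undoing it on zevco: z−10=p, e−10=u, v−10=l, c−10=s, o−10=e.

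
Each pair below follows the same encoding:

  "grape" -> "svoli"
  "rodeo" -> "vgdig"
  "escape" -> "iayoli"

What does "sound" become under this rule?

This is an affine cipher: with a=0,…,z=25, each position x becomes (5x+14) mod 26.
For sound: s(18)→5·18+14≡0=a; o(14)→5·14+14≡6=g; u(20)→5·20+14≡10=k; n(13)→5·13+14≡1=b; d(3)→5·3+14≡3=d (all mod 26).

agkbd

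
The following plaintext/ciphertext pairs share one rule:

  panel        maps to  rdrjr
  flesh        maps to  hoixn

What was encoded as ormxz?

moist

In panel: p→r is +2, a→d is +3, n→r is +4, e→j is +5 — the shift increases by 1 each position. The shift increases by 1 at each position, starting from +2: 2, 3, 4, ….
Undoing it on ormxz: o−2=m, r−3=o, m−4=i, x−5=s, z−6=t.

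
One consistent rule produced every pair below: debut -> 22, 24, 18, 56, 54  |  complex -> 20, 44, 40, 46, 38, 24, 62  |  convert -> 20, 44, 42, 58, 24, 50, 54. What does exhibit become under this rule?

Each letter becomes 2×(its alphabet position, a=1..z=26) + 14.
On exhibit: e=5→24, x=24→62, h=8→30, i=9→32, b=2→18, i=9→32, t=20→54.

24, 62, 30, 32, 18, 32, 54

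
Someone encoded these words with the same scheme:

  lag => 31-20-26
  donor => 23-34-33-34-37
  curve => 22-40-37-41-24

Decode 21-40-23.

bud

l is letter #12 and maps to 31: an offset of 19. The number is (letter's place in the alphabet, a=1) + 19.
Decoding 21-40-23: 21→(21−19)÷1=2=b, 40→(40−19)÷1=21=u, 23→(23−19)÷1=4=d.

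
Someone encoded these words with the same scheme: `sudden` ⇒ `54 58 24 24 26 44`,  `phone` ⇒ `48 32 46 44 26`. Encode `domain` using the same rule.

24 46 42 18 34 44

s(#19)→54 and u(#21)→58: differences scale by 2, so n = 2·pos + 16. The formula is n = 2×(alphabet index, a=1) + 16.
Applying it to domain: d=4→24, o=15→46, m=13→42, a=1→18, i=9→34, n=14→44.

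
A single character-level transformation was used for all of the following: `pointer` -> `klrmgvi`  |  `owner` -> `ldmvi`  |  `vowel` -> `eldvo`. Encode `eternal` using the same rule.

vgvimzo

Each letter is replaced by its mirror in the alphabet: a↔z, b↔y, c↔x, and so on (the Atbash cipher).
On eternal: e↔v, t↔g, e↔v, r↔i, n↔m, a↔z, l↔o.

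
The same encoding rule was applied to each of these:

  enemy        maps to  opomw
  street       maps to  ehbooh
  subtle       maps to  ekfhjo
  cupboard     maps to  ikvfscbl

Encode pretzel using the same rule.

e(4)→o(14) and n(13)→p(15) fit y≡3x+2 (mod 26); the inverse of 3 mod 26 is 9. This is an affine cipher: with a=0,…,z=25, each position x becomes (3x+2) mod 26.
Applying it to pretzel: p(15)→3·15+2≡21=v; r(17)→3·17+2≡1=b; e(4)→3·4+2≡14=o; t(19)→3·19+2≡7=h; z(25)→3·25+2≡25=z; e(4)→3·4+2≡14=o; l(11)→3·11+2≡9=j (all mod 26).

vbohzoj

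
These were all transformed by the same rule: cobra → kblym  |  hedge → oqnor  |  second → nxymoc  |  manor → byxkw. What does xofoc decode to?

The output letters match the input read backwards, each shifted +10: cobra reversed is arboc. Read the word backwards and shift each letter +10.
Decoding xofoc: shift back: x−10=n, o−10=e, f−10=v, o−10=e, c−10=s → neves; then reverse → seven.

seven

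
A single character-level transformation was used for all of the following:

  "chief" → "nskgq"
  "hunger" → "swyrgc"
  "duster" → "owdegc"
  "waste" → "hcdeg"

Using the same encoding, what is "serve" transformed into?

dgcgg

The rule splits by letter class: vowels +2, consonants +11.
Applying it to serve: s(cons)+11=d, e(vowel)+2=g, r(cons)+11=c, v(cons)+11=g, e(vowel)+2=g.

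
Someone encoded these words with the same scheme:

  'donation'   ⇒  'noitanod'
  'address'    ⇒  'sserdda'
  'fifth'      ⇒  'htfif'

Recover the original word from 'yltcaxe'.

The output letters match the input read backwards: donation reversed is noitanod. It's just the letters in reverse order.
Decoding yltcaxe: then reverse → exactly.

exactly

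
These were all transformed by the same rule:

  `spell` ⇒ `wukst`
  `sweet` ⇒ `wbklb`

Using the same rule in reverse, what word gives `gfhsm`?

Letter i (0-indexed) is shifted by i+4, so successive shifts are 4, 5, 6, ….
Decoding gfhsm: g−4=c, f−5=a, h−6=b, s−7=l, m−8=e.

cable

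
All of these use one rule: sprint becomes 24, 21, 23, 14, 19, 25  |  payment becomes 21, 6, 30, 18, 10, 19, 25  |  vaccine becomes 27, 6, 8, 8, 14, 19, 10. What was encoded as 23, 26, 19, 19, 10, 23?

s is letter #19 and maps to 24: an offset of 5. Letters become their 1-based position plus 5 (so a→6, b→7, …).
Undoing it on 23, 26, 19, 19, 10, 23: 23→(23−5)÷1=18=r, 26→(26−5)÷1=21=u, 19→(19−5)÷1=14=n, 19→(19−5)÷1=14=n, 10→(10−5)÷1=5=e, 23→(23−5)÷1=18=r.

runner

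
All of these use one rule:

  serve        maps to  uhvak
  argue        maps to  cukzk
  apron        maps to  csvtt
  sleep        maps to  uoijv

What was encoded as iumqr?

grill

In serve: s→u is +2, e→h is +3, r→v is +4, v→a is +5 — the shift increases by 1 each position. Letter i (0-indexed) is shifted by i+2, so successive shifts are 2, 3, 4, ….
Undoing it on iumqr: i−2=g, u−3=r, m−4=i, q−5=l, r−6=l.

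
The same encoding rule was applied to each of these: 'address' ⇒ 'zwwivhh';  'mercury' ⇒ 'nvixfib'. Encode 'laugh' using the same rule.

ozfts

Each pair mirrors across the alphabet (a↔z, d↔w, d↔w): positions sum to 25. Letters are reflected about the middle of the alphabet (position → 25−position): Atbash.
Applying it to laugh: l↔o, a↔z, u↔f, g↔t, h↔s.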